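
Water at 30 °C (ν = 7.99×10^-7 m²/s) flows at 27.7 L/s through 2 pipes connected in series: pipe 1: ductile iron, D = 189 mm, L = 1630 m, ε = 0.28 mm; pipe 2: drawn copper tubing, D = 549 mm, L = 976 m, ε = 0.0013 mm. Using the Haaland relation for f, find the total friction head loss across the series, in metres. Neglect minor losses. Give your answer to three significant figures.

H ≈ 9.68 m

Pipe 1: V = 0.9873 m/s, Re = 2.34×10^5, ε/D = 0.00148, f = 0.02253, h_1 = f(L/D)V²/2g = 9.653 m
Pipe 2: V = 0.1170 m/s, Re = 8.04×10^4, ε/D = 2.37×10^-6, f = 0.01867, h_2 = f(L/D)V²/2g = 0.02317 m
Series → Q common, losses add: H = Σh = 9.677 m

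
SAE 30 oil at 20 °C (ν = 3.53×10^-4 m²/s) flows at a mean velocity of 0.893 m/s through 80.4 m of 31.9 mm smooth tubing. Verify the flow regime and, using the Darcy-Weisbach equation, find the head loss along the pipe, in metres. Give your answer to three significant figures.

h_f ≈ 81.2 m

Re = VD/ν = 0.893·0.03190/3.53×10^-4 = 80.7 → laminar (Re < 2300)
f = 64/Re = 0.7931
h_f = f(L/D)V²/(2g) = 0.7931·(80.4/0.03190)·0.893²/(2·9.81) = 81.24 m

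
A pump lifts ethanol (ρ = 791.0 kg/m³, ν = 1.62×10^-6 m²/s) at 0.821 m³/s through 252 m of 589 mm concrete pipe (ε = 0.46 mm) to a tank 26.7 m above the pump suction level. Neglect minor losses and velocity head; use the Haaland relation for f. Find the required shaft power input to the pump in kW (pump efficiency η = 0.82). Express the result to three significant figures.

P_shaft ≈ 236 kW

V = 4Q/(πD²) = 3.013 m/s; Re = 1.10×10^6; ε/D = 7.81×10^-4; f = 0.01883
h_f = f(L/D)V²/2g = 3.729 m
Total head H = z + h_f = 26.7 + 3.729 = 30.43 m
P_hyd = ρgQH = 791.0·9.81·0.821·30.43 = 193.9 kW
P_shaft = P_hyd/η = 193.9/0.82 = 236.4 kW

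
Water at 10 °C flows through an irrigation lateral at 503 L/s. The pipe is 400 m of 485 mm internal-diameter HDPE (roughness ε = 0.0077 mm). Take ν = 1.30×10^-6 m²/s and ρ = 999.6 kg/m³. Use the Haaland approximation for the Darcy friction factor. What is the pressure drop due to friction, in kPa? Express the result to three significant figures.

V = 4Q/(πD²) = 4·0.503/(π·0.485²) = 2.723 m/s
Re = VD/ν = 2.723·0.485/1.30×10^-6 = 1.02×10^6 → turbulent
ε/D = 0.0077/485 = 1.59×10^-5
Haaland: f = 0.01185
h_f = f(L/D)V²/(2g) = 0.01185·(400/0.485)·2.723²/(2·9.81) = 3.694 m
Δp = ρg·h_f = 999.6·9.81·3.694 = 36.22 kPa

Δp ≈ 36.2 kPa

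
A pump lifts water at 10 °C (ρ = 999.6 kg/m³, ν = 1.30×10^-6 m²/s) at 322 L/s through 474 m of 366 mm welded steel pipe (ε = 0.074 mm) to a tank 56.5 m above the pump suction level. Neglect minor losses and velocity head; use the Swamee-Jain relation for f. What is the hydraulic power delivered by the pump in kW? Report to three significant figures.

V = 4Q/(πD²) = 3.061 m/s; Re = 8.62×10^5; ε/D = 2.02×10^-4; f = 0.01492
h_f = f(L/D)V²/2g = 9.228 m
Total head H = z + h_f = 56.5 + 9.228 = 65.73 m
P_hyd = ρgQH = 999.6·9.81·0.322·65.73 = 207.5 kW

P_hyd ≈ 208 kW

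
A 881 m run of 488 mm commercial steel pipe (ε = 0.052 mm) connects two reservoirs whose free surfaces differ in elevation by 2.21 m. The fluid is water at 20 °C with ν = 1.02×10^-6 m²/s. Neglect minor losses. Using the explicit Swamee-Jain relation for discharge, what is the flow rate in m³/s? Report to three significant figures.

Q ≈ 0.244 m³/s

Swamee-Jain (Type II): Q = -0.965·√(gD⁵h_f/L)·ln[ε/(3.7D) + √(3.17ν²L/(gD³h_f))]
√(gD⁵h_f/L) = √(9.81·0.488⁵·2.21/881) = 0.02610
ε/(3.7D) = 2.88×10^-5; √(3.17ν²L/(gD³h_f)) = 3.40×10^-5
Q = -0.965·0.02610·ln(6.276×10^-5) = 0.2437 m³/s
Check: V = 1.30 m/s, Re = 6.23×10^5, f = 0.01420, h_f = 2.22 m ≈ 2.21 m ✓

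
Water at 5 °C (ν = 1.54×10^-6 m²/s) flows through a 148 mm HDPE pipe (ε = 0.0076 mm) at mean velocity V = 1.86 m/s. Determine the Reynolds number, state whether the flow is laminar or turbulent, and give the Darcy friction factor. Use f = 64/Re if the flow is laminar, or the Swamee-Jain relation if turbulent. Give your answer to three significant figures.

Re ≈ 1.79×10^5; turbulent; f ≈ 0.0163

Re = VD/ν = 1.860·0.148/1.54×10^-6 = 1.79×10^5
Re > 4000 → turbulent; ε/D = 5.14×10^-5
Swamee-Jain: f = 0.01631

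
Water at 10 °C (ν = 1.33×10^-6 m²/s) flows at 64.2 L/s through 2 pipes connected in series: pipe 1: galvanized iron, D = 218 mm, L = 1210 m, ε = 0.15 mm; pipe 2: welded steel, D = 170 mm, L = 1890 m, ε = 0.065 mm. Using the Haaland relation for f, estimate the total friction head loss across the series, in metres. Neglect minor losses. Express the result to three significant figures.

Pipe 1: V = 1.720 m/s, Re = 2.82×10^5, ε/D = 6.88×10^-4, f = 0.01915, h_1 = f(L/D)V²/2g = 16.03 m
Pipe 2: V = 2.828 m/s, Re = 3.62×10^5, ε/D = 3.82×10^-4, f = 0.01712, h_2 = f(L/D)V²/2g = 77.60 m
Series → Q common, losses add: H = Σh = 93.63 m

H ≈ 93.6 m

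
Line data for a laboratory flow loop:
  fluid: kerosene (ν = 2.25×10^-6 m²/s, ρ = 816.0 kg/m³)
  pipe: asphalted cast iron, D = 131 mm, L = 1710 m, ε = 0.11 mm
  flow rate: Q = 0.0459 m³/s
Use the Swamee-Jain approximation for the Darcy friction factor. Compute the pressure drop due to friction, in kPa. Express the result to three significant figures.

Δp ≈ 1270 kPa

V = 4Q/(πD²) = 4·0.0459/(π·0.131²) = 3.405 m/s
Re = VD/ν = 3.405·0.131/2.25×10^-6 = 1.98×10^5 → turbulent
ε/D = 0.11/131 = 8.40×10^-4
Swamee-Jain: f = 0.02055
h_f = f(L/D)V²/(2g) = 0.02055·(1710/0.131)·3.405²/(2·9.81) = 158.5 m
Δp = ρg·h_f = 816.0·9.81·158.5 = 1269 kPa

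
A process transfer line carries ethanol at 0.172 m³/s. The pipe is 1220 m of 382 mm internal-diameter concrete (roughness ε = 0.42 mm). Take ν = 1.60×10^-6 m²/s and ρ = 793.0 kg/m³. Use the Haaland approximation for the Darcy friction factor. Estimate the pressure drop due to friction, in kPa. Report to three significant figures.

V = 4Q/(πD²) = 4·0.172/(π·0.382²) = 1.501 m/s
Re = VD/ν = 1.501·0.382/1.60×10^-6 = 3.58×10^5 → turbulent
ε/D = 0.42/382 = 0.00110
Haaland: f = 0.02081
h_f = f(L/D)V²/(2g) = 0.02081·(1220/0.382)·1.501²/(2·9.81) = 7.629 m
Δp = ρg·h_f = 793.0·9.81·7.629 = 59.35 kPa

Δp ≈ 59.4 kPa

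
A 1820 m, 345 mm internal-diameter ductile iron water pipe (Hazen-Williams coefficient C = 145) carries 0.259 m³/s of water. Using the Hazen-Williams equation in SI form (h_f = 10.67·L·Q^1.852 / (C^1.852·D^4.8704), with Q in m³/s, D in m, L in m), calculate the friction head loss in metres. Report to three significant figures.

h_f = 10.67·1820·0.259^1.852 / (145^1.852·0.345^4.8704) = 28.17 m

h_f ≈ 28.2 m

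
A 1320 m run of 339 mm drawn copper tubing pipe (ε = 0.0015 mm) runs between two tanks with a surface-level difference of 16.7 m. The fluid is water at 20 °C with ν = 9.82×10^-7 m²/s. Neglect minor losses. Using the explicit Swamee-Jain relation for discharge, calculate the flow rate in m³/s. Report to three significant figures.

Q ≈ 0.240 m³/s

Swamee-Jain (Type II): Q = -0.965·√(gD⁵h_f/L)·ln[ε/(3.7D) + √(3.17ν²L/(gD³h_f))]
√(gD⁵h_f/L) = √(9.81·0.339⁵·16.7/1320) = 0.02357
ε/(3.7D) = 1.20×10^-6; √(3.17ν²L/(gD³h_f)) = 2.51×10^-5
Q = -0.965·0.02357·ln(2.634×10^-5) = 0.2399 m³/s
Check: V = 2.66 m/s, Re = 9.17×10^5, f = 0.01188, h_f = 16.7 m ≈ 16.7 m ✓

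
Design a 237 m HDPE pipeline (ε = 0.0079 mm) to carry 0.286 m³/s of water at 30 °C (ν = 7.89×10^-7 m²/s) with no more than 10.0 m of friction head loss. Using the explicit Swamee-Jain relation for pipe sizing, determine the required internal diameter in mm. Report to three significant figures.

Swamee-Jain (Type III): D = 0.66·[ε^1.25·(LQ²/(gh_f))^4.75 + ν·Q^9.4·(L/(gh_f))^5.2]^0.04
LQ²/(gh_f) = 0.1976; L/(gh_f) = 2.416
Term 1 = ε^1.25·(…)^4.75 = 1.89×10^-10; Term 2 = ν·Q^9.4·(…)^5.2 = 6.01×10^-10
D = 0.66·(1.89×10^-10 + 6.01×10^-10)^0.04 = 0.2854 m = 285 mm
Check: V = 4.47 m/s, Re = 1.62×10^6, f = 0.01155, h_f = 9.77 m ≈ 10.0 m ✓

D ≈ 285 mm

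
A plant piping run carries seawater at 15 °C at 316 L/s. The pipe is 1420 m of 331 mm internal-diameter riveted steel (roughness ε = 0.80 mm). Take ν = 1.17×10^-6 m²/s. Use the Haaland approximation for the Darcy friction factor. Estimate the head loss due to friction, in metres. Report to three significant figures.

h_f ≈ 73.2 m

V = 4Q/(πD²) = 4·0.316/(π·0.331²) = 3.672 m/s
Re = VD/ν = 3.672·0.331/1.17×10^-6 = 1.04×10^6 → turbulent
ε/D = 0.80/331 = 0.00242
Haaland: f = 0.02483
h_f = f(L/D)V²/(2g) = 0.02483·(1420/0.331)·3.672²/(2·9.81) = 73.22 m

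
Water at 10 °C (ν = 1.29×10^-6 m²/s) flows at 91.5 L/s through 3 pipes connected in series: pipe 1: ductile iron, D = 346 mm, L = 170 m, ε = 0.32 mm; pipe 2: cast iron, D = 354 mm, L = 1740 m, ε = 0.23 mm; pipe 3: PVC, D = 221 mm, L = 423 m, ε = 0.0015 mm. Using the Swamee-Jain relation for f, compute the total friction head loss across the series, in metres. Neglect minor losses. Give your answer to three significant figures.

H ≈ 12.3 m

Pipe 1: V = 0.9731 m/s, Re = 2.61×10^5, ε/D = 9.25×10^-4, f = 0.02057, h_1 = f(L/D)V²/2g = 0.4879 m
Pipe 2: V = 0.9297 m/s, Re = 2.55×10^5, ε/D = 6.50×10^-4, f = 0.01934, h_2 = f(L/D)V²/2g = 4.187 m
Pipe 3: V = 2.385 m/s, Re = 4.09×10^5, ε/D = 6.79×10^-6, f = 0.01367, h_3 = f(L/D)V²/2g = 7.589 m
Series → Q common, losses add: H = Σh = 12.26 m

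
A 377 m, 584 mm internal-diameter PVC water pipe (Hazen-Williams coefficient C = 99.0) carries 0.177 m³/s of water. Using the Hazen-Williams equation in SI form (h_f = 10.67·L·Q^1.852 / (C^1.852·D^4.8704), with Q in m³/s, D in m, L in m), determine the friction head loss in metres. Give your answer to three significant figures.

h_f = 10.67·377·0.177^1.852 / (99.0^1.852·0.584^4.8704) = 0.4503 m

h_f ≈ 0.450 m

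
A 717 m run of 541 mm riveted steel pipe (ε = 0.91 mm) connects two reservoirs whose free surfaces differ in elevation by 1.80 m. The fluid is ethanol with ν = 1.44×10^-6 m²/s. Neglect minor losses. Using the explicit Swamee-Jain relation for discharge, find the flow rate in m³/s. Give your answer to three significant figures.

Swamee-Jain (Type II): Q = -0.965·√(gD⁵h_f/L)·ln[ε/(3.7D) + √(3.17ν²L/(gD³h_f))]
√(gD⁵h_f/L) = √(9.81·0.541⁵·1.80/717) = 0.03378
ε/(3.7D) = 4.55×10^-4; √(3.17ν²L/(gD³h_f)) = 4.11×10^-5
Q = -0.965·0.03378·ln(4.957×10^-4) = 0.2481 m³/s
Check: V = 1.08 m/s, Re = 4.05×10^5, f = 0.02302, h_f = 1.81 m ≈ 1.80 m ✓

Q ≈ 0.248 m³/s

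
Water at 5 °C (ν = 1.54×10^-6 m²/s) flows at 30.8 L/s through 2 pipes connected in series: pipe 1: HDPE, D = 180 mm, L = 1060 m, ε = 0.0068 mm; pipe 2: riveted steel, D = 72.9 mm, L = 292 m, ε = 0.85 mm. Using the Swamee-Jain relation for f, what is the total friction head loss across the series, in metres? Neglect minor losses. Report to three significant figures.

Pipe 1: V = 1.210 m/s, Re = 1.41×10^5, ε/D = 3.78×10^-5, f = 0.01691, h_1 = f(L/D)V²/2g = 7.437 m
Pipe 2: V = 7.379 m/s, Re = 3.49×10^5, ε/D = 0.0117, f = 0.04021, h_2 = f(L/D)V²/2g = 447.0 m
Series → Q common, losses add: H = Σh = 454.4 m

H ≈ 454 m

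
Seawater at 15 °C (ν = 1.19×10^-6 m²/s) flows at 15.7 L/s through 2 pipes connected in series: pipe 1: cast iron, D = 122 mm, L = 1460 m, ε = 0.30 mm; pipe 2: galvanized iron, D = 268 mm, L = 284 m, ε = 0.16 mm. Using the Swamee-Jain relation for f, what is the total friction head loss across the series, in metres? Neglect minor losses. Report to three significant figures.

Pipe 1: V = 1.343 m/s, Re = 1.38×10^5, ε/D = 0.00246, f = 0.02607, h_1 = f(L/D)V²/2g = 28.69 m
Pipe 2: V = 0.2783 m/s, Re = 6.27×10^4, ε/D = 5.97×10^-4, f = 0.02216, h_2 = f(L/D)V²/2g = 0.09271 m
Series → Q common, losses add: H = Σh = 28.78 m

H ≈ 28.8 m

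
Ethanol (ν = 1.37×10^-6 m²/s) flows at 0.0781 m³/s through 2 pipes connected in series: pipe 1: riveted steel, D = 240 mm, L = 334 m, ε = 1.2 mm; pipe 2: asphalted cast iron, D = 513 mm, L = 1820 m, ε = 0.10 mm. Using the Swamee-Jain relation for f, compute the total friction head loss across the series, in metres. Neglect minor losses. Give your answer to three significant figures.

H ≈ 6.98 m

Pipe 1: V = 1.726 m/s, Re = 3.02×10^5, ε/D = 0.00500, f = 0.03082, h_1 = f(L/D)V²/2g = 6.515 m
Pipe 2: V = 0.3779 m/s, Re = 1.41×10^5, ε/D = 1.95×10^-4, f = 0.01795, h_2 = f(L/D)V²/2g = 0.4635 m
Series → Q common, losses add: H = Σh = 6.978 m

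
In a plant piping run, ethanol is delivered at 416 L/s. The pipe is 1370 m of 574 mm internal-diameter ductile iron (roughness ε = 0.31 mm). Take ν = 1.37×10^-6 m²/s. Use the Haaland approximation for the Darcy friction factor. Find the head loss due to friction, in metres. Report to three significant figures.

V = 4Q/(πD²) = 4·0.416/(π·0.574²) = 1.608 m/s
Re = VD/ν = 1.608·0.574/1.37×10^-6 = 6.74×10^5 → turbulent
ε/D = 0.31/574 = 5.40×10^-4
Haaland: f = 0.01763
h_f = f(L/D)V²/(2g) = 0.01763·(1370/0.574)·1.608²/(2·9.81) = 5.543 m

h_f ≈ 5.54 m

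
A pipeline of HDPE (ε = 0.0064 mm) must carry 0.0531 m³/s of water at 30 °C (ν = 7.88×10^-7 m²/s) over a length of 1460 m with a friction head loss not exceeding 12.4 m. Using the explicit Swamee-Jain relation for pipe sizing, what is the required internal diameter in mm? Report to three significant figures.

D ≈ 210 mm

Swamee-Jain (Type III): D = 0.66·[ε^1.25·(LQ²/(gh_f))^4.75 + ν·Q^9.4·(L/(gh_f))^5.2]^0.04
LQ²/(gh_f) = 0.03384; L/(gh_f) = 12.00
Term 1 = ε^1.25·(…)^4.75 = 3.33×10^-14; Term 2 = ν·Q^9.4·(…)^5.2 = 3.35×10^-13
D = 0.66·(3.33×10^-14 + 3.35×10^-13)^0.04 = 0.2100 m = 210 mm
Check: V = 1.53 m/s, Re = 4.09×10^5, f = 0.01400, h_f = 11.7 m ≈ 12.4 m ✓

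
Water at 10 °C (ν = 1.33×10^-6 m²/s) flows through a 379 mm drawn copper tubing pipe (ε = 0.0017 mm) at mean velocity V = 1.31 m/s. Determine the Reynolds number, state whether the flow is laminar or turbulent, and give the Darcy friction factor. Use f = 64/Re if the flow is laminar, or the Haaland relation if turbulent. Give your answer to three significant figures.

Re = VD/ν = 1.310·0.379/1.33×10^-6 = 3.73×10^5
Re > 4000 → turbulent; ε/D = 4.49×10^-6
Haaland: f = 0.01381

Re ≈ 3.73×10^5; turbulent; f ≈ 0.0138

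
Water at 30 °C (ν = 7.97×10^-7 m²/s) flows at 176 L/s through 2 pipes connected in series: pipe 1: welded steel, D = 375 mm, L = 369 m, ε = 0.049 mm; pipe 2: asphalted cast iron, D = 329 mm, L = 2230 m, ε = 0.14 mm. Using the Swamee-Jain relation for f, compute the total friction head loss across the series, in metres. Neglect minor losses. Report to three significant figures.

H ≈ 26.8 m

Pipe 1: V = 1.594 m/s, Re = 7.50×10^5, ε/D = 1.31×10^-4, f = 0.01426, h_1 = f(L/D)V²/2g = 1.816 m
Pipe 2: V = 2.070 m/s, Re = 8.55×10^5, ε/D = 4.26×10^-4, f = 0.01687, h_2 = f(L/D)V²/2g = 24.98 m
Series → Q common, losses add: H = Σh = 26.79 m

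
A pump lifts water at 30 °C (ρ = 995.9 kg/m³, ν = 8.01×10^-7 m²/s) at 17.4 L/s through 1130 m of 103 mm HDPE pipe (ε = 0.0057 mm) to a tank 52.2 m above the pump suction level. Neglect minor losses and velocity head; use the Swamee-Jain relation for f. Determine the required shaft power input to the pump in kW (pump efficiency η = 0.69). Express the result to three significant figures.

V = 4Q/(πD²) = 2.088 m/s; Re = 2.69×10^5; ε/D = 5.53×10^-5; f = 0.01526
h_f = f(L/D)V²/2g = 37.21 m
Total head H = z + h_f = 52.2 + 37.21 = 89.41 m
P_hyd = ρgQH = 995.9·9.81·0.0174·89.41 = 15.20 kW
P_shaft = P_hyd/η = 15.20/0.69 = 22.03 kW

P_shaft ≈ 22.0 kW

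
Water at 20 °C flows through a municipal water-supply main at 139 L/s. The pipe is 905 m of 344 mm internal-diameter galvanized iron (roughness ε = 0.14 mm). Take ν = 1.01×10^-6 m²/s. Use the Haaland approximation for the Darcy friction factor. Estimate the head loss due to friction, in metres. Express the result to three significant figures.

V = 4Q/(πD²) = 4·0.139/(π·0.344²) = 1.496 m/s
Re = VD/ν = 1.496·0.344/1.01×10^-6 = 5.09×10^5 → turbulent
ε/D = 0.14/344 = 4.07×10^-4
Haaland: f = 0.01694
h_f = f(L/D)V²/(2g) = 0.01694·(905/0.344)·1.496²/(2·9.81) = 5.081 m

h_f ≈ 5.08 m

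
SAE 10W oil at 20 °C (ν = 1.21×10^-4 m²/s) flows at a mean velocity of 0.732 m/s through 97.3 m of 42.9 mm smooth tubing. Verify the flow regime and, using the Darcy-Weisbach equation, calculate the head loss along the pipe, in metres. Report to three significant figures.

h_f ≈ 15.3 m

Re = VD/ν = 0.732·0.04290/1.21×10^-4 = 260 → laminar (Re < 2300)
f = 64/Re = 0.2466
h_f = f(L/D)V²/(2g) = 0.2466·(97.3/0.04290)·0.732²/(2·9.81) = 15.27 m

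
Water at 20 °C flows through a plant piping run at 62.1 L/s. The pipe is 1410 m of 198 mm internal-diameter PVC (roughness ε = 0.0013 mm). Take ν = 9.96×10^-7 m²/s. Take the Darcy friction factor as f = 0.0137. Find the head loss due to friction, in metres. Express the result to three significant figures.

V = 4Q/(πD²) = 4·0.0621/(π·0.198²) = 2.017 m/s
h_f = f(L/D)V²/(2g) = 0.01370·(1410/0.198)·2.017²/(2·9.81) = 20.23 m

h_f ≈ 20.2 m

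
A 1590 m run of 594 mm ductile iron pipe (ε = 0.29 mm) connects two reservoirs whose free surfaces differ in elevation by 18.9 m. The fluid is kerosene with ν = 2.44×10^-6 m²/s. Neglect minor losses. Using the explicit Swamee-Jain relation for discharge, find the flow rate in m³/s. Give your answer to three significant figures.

Swamee-Jain (Type II): Q = -0.965·√(gD⁵h_f/L)·ln[ε/(3.7D) + √(3.17ν²L/(gD³h_f))]
√(gD⁵h_f/L) = √(9.81·0.594⁵·18.9/1590) = 0.09286
ε/(3.7D) = 1.32×10^-4; √(3.17ν²L/(gD³h_f)) = 2.78×10^-5
Q = -0.965·0.09286·ln(1.597×10^-4) = 0.7834 m³/s
Check: V = 2.83 m/s, Re = 6.88×10^5, f = 0.01745, h_f = 19.0 m ≈ 18.9 m ✓

Q ≈ 0.783 m³/s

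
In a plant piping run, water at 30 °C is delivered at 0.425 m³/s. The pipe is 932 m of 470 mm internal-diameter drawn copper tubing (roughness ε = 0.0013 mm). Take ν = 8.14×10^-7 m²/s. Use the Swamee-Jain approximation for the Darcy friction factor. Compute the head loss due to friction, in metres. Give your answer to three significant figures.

V = 4Q/(πD²) = 4·0.425/(π·0.470²) = 2.450 m/s
Re = VD/ν = 2.450·0.470/8.14×10^-7 = 1.41×10^6 → turbulent
ε/D = 0.0013/470 = 2.77×10^-6
Swamee-Jain: f = 0.01104
h_f = f(L/D)V²/(2g) = 0.01104·(932/0.470)·2.450²/(2·9.81) = 6.699 m

h_f ≈ 6.70 m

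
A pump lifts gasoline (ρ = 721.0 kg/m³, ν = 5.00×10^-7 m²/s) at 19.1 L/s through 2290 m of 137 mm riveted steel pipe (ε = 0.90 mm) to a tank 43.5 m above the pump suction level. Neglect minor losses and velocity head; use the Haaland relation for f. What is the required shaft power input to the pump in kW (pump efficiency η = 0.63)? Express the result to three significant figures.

V = 4Q/(πD²) = 1.296 m/s; Re = 3.55×10^5; ε/D = 0.00657; f = 0.03331
h_f = f(L/D)V²/2g = 47.65 m
Total head H = z + h_f = 43.5 + 47.65 = 91.15 m
P_hyd = ρgQH = 721.0·9.81·0.0191·91.15 = 12.31 kW
P_shaft = P_hyd/η = 12.31/0.63 = 19.55 kW

P_shaft ≈ 19.5 kW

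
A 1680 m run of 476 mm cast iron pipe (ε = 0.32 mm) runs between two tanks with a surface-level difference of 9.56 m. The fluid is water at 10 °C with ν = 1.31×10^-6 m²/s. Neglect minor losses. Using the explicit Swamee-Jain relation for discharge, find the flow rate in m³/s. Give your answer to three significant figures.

Q ≈ 0.302 m³/s

Swamee-Jain (Type II): Q = -0.965·√(gD⁵h_f/L)·ln[ε/(3.7D) + √(3.17ν²L/(gD³h_f))]
√(gD⁵h_f/L) = √(9.81·0.476⁵·9.56/1680) = 0.03693
ε/(3.7D) = 1.82×10^-4; √(3.17ν²L/(gD³h_f)) = 3.01×10^-5
Q = -0.965·0.03693·ln(2.118×10^-4) = 0.3015 m³/s
Check: V = 1.69 m/s, Re = 6.16×10^5, f = 0.01863, h_f = 9.62 m ≈ 9.56 m ✓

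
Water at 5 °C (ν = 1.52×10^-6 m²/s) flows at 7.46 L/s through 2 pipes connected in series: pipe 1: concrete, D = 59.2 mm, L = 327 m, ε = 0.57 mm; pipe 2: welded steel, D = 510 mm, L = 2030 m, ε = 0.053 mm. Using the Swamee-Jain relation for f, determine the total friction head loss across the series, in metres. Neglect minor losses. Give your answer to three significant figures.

H ≈ 79.1 m

Pipe 1: V = 2.710 m/s, Re = 1.06×10^5, ε/D = 0.00963, f = 0.03825, h_1 = f(L/D)V²/2g = 79.09 m
Pipe 2: V = 0.03652 m/s, Re = 1.23×10^4, ε/D = 1.04×10^-4, f = 0.02951, h_2 = f(L/D)V²/2g = 0.007985 m
Series → Q common, losses add: H = Σh = 79.10 m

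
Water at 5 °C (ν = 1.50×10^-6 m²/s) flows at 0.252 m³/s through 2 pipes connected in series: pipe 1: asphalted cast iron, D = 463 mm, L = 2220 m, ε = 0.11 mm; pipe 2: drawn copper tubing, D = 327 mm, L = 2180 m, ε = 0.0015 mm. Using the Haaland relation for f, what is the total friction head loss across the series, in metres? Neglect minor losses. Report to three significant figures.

Pipe 1: V = 1.497 m/s, Re = 4.62×10^5, ε/D = 2.38×10^-4, f = 0.01573, h_1 = f(L/D)V²/2g = 8.610 m
Pipe 2: V = 3.001 m/s, Re = 6.54×10^5, ε/D = 4.59×10^-6, f = 0.01252, h_2 = f(L/D)V²/2g = 38.30 m
Series → Q common, losses add: H = Σh = 46.91 m

H ≈ 46.9 m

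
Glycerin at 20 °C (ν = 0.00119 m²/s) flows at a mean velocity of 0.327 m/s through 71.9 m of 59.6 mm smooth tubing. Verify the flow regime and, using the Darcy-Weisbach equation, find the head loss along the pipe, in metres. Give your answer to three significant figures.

Re = VD/ν = 0.327·0.05960/0.00119 = 16.4 → laminar (Re < 2300)
f = 64/Re = 3.908
h_f = f(L/D)V²/(2g) = 3.908·(71.9/0.05960)·0.327²/(2·9.81) = 25.69 m

h_f ≈ 25.7 m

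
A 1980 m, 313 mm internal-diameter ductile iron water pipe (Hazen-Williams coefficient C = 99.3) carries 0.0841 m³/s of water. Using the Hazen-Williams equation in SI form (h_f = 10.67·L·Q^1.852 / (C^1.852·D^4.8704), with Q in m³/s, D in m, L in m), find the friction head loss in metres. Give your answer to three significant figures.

h_f = 10.67·1980·0.0841^1.852 / (99.3^1.852·0.313^4.8704) = 12.36 m

h_f ≈ 12.4 m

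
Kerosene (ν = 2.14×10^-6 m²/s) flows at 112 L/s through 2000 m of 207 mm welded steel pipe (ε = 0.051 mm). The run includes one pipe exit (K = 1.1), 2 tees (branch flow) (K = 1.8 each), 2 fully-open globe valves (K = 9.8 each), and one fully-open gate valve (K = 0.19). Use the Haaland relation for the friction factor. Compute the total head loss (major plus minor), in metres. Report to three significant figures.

V = 4Q/(πD²) = 3.328 m/s; V²/2g = 0.5645 m
Re = 3.22×10^5, ε/D = 2.46×10^-4 → f = 0.01630 (Haaland)
Major: h_f = f(L/D)·V²/2g = 0.01630·9662·0.5645 = 88.92 m
Minor: ΣK = 24.5; h_m = ΣK·V²/2g = 13.82 m
Total H_L = 88.92 + 13.82 = 102.7 m

H_L ≈ 103 m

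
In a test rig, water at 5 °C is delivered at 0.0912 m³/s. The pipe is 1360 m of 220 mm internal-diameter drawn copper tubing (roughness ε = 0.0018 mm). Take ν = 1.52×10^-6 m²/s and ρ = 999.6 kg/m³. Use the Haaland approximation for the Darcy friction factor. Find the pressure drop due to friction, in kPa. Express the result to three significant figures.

V = 4Q/(πD²) = 4·0.0912/(π·0.220²) = 2.399 m/s
Re = VD/ν = 2.399·0.220/1.52×10^-6 = 3.47×10^5 → turbulent
ε/D = 0.0018/220 = 8.18×10^-6
Haaland: f = 0.01403
h_f = f(L/D)V²/(2g) = 0.01403·(1360/0.220)·2.399²/(2·9.81) = 25.44 m
Δp = ρg·h_f = 999.6·9.81·25.44 = 249.5 kPa

Δp ≈ 249 kPa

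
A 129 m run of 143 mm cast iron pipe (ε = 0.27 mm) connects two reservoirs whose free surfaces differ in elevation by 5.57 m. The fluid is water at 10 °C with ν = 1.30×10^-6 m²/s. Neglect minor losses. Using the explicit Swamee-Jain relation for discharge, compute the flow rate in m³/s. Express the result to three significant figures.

Swamee-Jain (Type II): Q = -0.965·√(gD⁵h_f/L)·ln[ε/(3.7D) + √(3.17ν²L/(gD³h_f))]
√(gD⁵h_f/L) = √(9.81·0.143⁵·5.57/129) = 0.005033
ε/(3.7D) = 5.10×10^-4; √(3.17ν²L/(gD³h_f)) = 6.58×10^-5
Q = -0.965·0.005033·ln(5.761×10^-4) = 0.03623 m³/s
Check: V = 2.26 m/s, Re = 2.48×10^5, f = 0.02398, h_f = 5.61 m ≈ 5.57 m ✓

Q ≈ 0.0362 m³/s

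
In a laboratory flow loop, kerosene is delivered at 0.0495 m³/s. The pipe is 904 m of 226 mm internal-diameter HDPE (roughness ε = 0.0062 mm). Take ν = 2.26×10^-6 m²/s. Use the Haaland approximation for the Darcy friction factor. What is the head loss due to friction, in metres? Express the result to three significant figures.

h_f ≈ 5.34 m

V = 4Q/(πD²) = 4·0.0495/(π·0.226²) = 1.234 m/s
Re = VD/ν = 1.234·0.226/2.26×10^-6 = 1.23×10^5 → turbulent
ε/D = 0.0062/226 = 2.74×10^-5
Haaland: f = 0.01719
h_f = f(L/D)V²/(2g) = 0.01719·(904/0.226)·1.234²/(2·9.81) = 5.337 m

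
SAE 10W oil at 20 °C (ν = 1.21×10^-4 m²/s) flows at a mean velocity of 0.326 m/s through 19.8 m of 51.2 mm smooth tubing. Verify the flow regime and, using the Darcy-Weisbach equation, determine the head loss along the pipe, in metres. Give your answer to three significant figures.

Re = VD/ν = 0.326·0.05120/1.21×10^-4 = 138 → laminar (Re < 2300)
f = 64/Re = 0.4640
h_f = f(L/D)V²/(2g) = 0.4640·(19.8/0.05120)·0.326²/(2·9.81) = 0.9719 m

h_f ≈ 0.972 m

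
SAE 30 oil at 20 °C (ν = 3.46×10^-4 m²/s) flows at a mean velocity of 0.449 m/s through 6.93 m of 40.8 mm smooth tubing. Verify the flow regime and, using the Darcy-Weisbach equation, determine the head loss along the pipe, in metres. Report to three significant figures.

h_f ≈ 2.11 m

Re = VD/ν = 0.449·0.04080/3.46×10^-4 = 52.9 → laminar (Re < 2300)
f = 64/Re = 1.209
h_f = f(L/D)V²/(2g) = 1.209·(6.93/0.04080)·0.449²/(2·9.81) = 2.110 m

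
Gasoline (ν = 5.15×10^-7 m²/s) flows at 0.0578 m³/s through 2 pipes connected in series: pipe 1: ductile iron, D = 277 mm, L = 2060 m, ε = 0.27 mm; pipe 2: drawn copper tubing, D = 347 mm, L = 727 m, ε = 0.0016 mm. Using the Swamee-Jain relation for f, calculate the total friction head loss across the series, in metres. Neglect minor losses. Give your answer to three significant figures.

H ≈ 7.60 m

Pipe 1: V = 0.9591 m/s, Re = 5.16×10^5, ε/D = 9.75×10^-4, f = 0.02022, h_1 = f(L/D)V²/2g = 7.052 m
Pipe 2: V = 0.6112 m/s, Re = 4.12×10^5, ε/D = 4.61×10^-6, f = 0.01362, h_2 = f(L/D)V²/2g = 0.5434 m
Series → Q common, losses add: H = Σh = 7.596 m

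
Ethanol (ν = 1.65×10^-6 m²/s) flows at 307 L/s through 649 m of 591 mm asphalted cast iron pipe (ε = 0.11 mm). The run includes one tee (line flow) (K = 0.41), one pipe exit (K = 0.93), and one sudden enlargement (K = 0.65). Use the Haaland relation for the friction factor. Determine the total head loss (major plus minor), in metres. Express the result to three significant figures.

H_L ≈ 1.21 m

V = 4Q/(πD²) = 1.119 m/s; V²/2g = 0.06383 m
Re = 4.01×10^5, ε/D = 1.86×10^-4 → f = 0.01547 (Haaland)
Major: h_f = f(L/D)·V²/2g = 0.01547·1098·0.06383 = 1.084 m
Minor: ΣK = 1.99; h_m = ΣK·V²/2g = 0.1270 m
Total H_L = 1.084 + 0.1270 = 1.211 m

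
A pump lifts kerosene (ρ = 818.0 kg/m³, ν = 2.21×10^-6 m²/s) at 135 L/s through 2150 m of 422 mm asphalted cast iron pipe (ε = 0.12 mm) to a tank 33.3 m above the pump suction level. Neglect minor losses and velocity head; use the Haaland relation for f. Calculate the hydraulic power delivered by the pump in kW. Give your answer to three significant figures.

V = 4Q/(πD²) = 0.9652 m/s; Re = 1.84×10^5; ε/D = 2.84×10^-4; f = 0.01758
h_f = f(L/D)V²/2g = 4.253 m
Total head H = z + h_f = 33.3 + 4.253 = 37.55 m
P_hyd = ρgQH = 818.0·9.81·0.135·37.55 = 40.68 kW

P_hyd ≈ 40.7 kW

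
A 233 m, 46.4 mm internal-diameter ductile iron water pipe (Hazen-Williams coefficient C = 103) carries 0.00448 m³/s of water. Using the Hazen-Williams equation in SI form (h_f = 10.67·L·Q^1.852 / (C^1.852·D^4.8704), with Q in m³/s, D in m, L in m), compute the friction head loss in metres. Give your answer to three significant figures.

h_f = 10.67·233·0.00448^1.852 / (103^1.852·0.0464^4.8704) = 64.94 m

h_f ≈ 64.9 m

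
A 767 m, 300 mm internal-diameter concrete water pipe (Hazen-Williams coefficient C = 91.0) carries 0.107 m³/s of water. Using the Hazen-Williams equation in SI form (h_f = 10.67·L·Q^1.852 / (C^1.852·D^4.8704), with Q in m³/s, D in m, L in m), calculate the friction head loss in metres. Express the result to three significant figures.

h_f ≈ 10.8 m

h_f = 10.67·767·0.107^1.852 / (91.0^1.852·0.300^4.8704) = 10.81 m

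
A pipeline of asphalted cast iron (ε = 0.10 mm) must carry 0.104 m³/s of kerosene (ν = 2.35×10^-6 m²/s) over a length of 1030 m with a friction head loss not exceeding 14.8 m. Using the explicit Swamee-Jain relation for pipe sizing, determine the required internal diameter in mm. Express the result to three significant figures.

Swamee-Jain (Type III): D = 0.66·[ε^1.25·(LQ²/(gh_f))^4.75 + ν·Q^9.4·(L/(gh_f))^5.2]^0.04
LQ²/(gh_f) = 0.07673; L/(gh_f) = 7.094
Term 1 = ε^1.25·(…)^4.75 = 5.05×10^-11; Term 2 = ν·Q^9.4·(…)^5.2 = 3.60×10^-11
D = 0.66·(5.05×10^-11 + 3.60×10^-11)^0.04 = 0.2612 m = 261 mm
Check: V = 1.94 m/s, Re = 2.16×10^5, f = 0.01815, h_f = 13.7 m ≈ 14.8 m ✓

D ≈ 261 mm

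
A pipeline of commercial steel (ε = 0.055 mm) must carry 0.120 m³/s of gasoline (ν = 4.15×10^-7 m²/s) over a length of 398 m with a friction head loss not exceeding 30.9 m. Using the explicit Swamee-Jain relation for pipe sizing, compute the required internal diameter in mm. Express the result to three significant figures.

Swamee-Jain (Type III): D = 0.66·[ε^1.25·(LQ²/(gh_f))^4.75 + ν·Q^9.4·(L/(gh_f))^5.2]^0.04
LQ²/(gh_f) = 0.01891; L/(gh_f) = 1.313
Term 1 = ε^1.25·(…)^4.75 = 3.09×10^-14; Term 2 = ν·Q^9.4·(…)^5.2 = 3.78×10^-15
D = 0.66·(3.09×10^-14 + 3.78×10^-15)^0.04 = 0.1910 m = 191 mm
Check: V = 4.19 m/s, Re = 1.93×10^6, f = 0.01529, h_f = 28.5 m ≈ 30.9 m ✓

D ≈ 191 mm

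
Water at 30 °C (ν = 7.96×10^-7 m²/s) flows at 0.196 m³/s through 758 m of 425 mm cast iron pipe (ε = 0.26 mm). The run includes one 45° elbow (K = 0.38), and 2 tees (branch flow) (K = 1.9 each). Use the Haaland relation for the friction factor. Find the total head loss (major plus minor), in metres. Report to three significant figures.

V = 4Q/(πD²) = 1.382 m/s; V²/2g = 0.09729 m
Re = 7.38×10^5, ε/D = 6.12×10^-4 → f = 0.01803 (Haaland)
Major: h_f = f(L/D)·V²/2g = 0.01803·1784·0.09729 = 3.128 m
Minor: ΣK = 4.18; h_m = ΣK·V²/2g = 0.4067 m
Total H_L = 3.128 + 0.4067 = 3.535 m

H_L ≈ 3.53 m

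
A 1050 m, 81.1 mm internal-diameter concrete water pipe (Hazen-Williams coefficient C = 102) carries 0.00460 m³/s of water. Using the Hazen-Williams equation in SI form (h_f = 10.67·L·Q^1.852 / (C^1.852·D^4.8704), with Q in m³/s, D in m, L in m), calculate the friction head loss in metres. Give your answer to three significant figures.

h_f = 10.67·1050·0.00460^1.852 / (102^1.852·0.0811^4.8704) = 20.62 m

h_f ≈ 20.6 m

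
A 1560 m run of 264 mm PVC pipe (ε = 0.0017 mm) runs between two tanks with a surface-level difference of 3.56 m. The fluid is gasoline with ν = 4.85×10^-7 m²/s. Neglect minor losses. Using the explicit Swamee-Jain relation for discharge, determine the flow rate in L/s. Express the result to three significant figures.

Swamee-Jain (Type II): Q = -0.965·√(gD⁵h_f/L)·ln[ε/(3.7D) + √(3.17ν²L/(gD³h_f))]
√(gD⁵h_f/L) = √(9.81·0.264⁵·3.56/1560) = 0.005358
ε/(3.7D) = 1.74×10^-6; √(3.17ν²L/(gD³h_f)) = 4.25×10^-5
Q = -0.965·0.005358·ln(4.429×10^-5) = 0.05183 m³/s
Check: V = 0.947 m/s, Re = 5.15×10^5, f = 0.01313, h_f = 3.54 m ≈ 3.56 m ✓

Q ≈ 51.8 L/s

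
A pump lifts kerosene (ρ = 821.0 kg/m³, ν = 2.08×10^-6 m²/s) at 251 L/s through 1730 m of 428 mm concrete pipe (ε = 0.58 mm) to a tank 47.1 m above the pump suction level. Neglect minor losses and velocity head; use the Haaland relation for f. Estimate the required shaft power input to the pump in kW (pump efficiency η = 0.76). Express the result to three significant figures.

V = 4Q/(πD²) = 1.745 m/s; Re = 3.59×10^5; ε/D = 0.00136; f = 0.02180
h_f = f(L/D)V²/2g = 13.67 m
Total head H = z + h_f = 47.1 + 13.67 = 60.77 m
P_hyd = ρgQH = 821.0·9.81·0.251·60.77 = 122.8 kW
P_shaft = P_hyd/η = 122.8/0.76 = 161.6 kW

P_shaft ≈ 162 kW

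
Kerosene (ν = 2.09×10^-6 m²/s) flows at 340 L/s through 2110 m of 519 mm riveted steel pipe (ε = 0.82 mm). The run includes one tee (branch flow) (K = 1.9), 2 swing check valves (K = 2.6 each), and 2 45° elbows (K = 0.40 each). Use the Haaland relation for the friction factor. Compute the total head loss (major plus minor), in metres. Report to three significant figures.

H_L ≈ 13.1 m

V = 4Q/(πD²) = 1.607 m/s; V²/2g = 0.1316 m
Re = 3.99×10^5, ε/D = 0.00158 → f = 0.02254 (Haaland)
Major: h_f = f(L/D)·V²/2g = 0.02254·4066·0.1316 = 12.06 m
Minor: ΣK = 7.90; h_m = ΣK·V²/2g = 1.040 m
Total H_L = 12.06 + 1.040 = 13.10 m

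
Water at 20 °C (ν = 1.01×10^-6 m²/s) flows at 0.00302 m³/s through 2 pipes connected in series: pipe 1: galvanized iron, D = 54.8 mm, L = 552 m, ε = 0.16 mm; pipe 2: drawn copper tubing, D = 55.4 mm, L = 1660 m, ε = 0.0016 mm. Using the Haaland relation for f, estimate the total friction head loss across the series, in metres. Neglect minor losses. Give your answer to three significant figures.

H ≈ 69.8 m

Pipe 1: V = 1.280 m/s, Re = 6.95×10^4, ε/D = 0.00292, f = 0.02770, h_1 = f(L/D)V²/2g = 23.31 m
Pipe 2: V = 1.253 m/s, Re = 6.87×10^4, ε/D = 2.89×10^-5, f = 0.01940, h_2 = f(L/D)V²/2g = 46.49 m
Series → Q common, losses add: H = Σh = 69.81 m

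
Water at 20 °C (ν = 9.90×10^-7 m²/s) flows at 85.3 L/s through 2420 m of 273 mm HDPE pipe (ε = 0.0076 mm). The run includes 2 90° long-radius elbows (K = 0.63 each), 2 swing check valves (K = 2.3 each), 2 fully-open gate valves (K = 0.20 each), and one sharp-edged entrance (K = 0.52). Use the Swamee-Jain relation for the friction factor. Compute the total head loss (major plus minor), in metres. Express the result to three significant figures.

H_L ≈ 14.2 m

V = 4Q/(πD²) = 1.457 m/s; V²/2g = 0.1082 m
Re = 4.02×10^5, ε/D = 2.78×10^-5 → f = 0.01400 (Swamee-Jain)
Major: h_f = f(L/D)·V²/2g = 0.01400·8864·0.1082 = 13.43 m
Minor: ΣK = 6.78; h_m = ΣK·V²/2g = 0.7338 m
Total H_L = 13.43 + 0.7338 = 14.16 m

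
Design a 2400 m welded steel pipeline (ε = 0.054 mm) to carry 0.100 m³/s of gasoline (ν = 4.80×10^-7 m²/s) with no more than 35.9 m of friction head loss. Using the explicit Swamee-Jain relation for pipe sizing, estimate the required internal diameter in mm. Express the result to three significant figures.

D ≈ 245 mm

Swamee-Jain (Type III): D = 0.66·[ε^1.25·(LQ²/(gh_f))^4.75 + ν·Q^9.4·(L/(gh_f))^5.2]^0.04
LQ²/(gh_f) = 0.06815; L/(gh_f) = 6.815
Term 1 = ε^1.25·(…)^4.75 = 1.33×10^-11; Term 2 = ν·Q^9.4·(…)^5.2 = 4.12×10^-12
D = 0.66·(1.33×10^-11 + 4.12×10^-12)^0.04 = 0.2450 m = 245 mm
Check: V = 2.12 m/s, Re = 1.08×10^6, f = 0.01493, h_f = 33.5 m ≈ 35.9 m ✓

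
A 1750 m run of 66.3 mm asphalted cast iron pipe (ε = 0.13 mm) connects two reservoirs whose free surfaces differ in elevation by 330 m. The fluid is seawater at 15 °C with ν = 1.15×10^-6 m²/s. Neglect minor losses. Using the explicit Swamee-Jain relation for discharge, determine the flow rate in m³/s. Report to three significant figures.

Swamee-Jain (Type II): Q = -0.965·√(gD⁵h_f/L)·ln[ε/(3.7D) + √(3.17ν²L/(gD³h_f))]
√(gD⁵h_f/L) = √(9.81·0.0663⁵·330/1750) = 0.001539
ε/(3.7D) = 5.30×10^-4; √(3.17ν²L/(gD³h_f)) = 8.82×10^-5
Q = -0.965·0.001539·ln(6.181×10^-4) = 0.01098 m³/s
Check: V = 3.18 m/s, Re = 1.83×10^5, f = 0.02446, h_f = 333 m ≈ 330 m ✓

Q ≈ 0.0110 m³/s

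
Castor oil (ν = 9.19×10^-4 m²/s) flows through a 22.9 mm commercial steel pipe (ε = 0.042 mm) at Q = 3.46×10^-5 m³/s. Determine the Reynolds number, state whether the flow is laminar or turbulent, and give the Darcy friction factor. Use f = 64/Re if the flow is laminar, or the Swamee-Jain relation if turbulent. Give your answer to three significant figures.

V = 4Q/(πD²) = 0.08401 m/s
Re = VD/ν = 0.08401·0.0229/9.19×10^-4 = 2.09
Re < 2300 → laminar → f = 64/Re = 30.57

Re ≈ 2.09; laminar; f = 64/Re ≈ 30.6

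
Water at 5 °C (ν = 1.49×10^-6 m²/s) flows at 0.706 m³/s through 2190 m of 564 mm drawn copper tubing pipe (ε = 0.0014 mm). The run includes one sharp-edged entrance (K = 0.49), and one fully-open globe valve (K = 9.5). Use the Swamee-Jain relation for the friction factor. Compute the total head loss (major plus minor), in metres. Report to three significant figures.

H_L ≈ 22.3 m

V = 4Q/(πD²) = 2.826 m/s; V²/2g = 0.4070 m
Re = 1.07×10^6, ε/D = 2.48×10^-6 → f = 0.01154 (Swamee-Jain)
Major: h_f = f(L/D)·V²/2g = 0.01154·3883·0.4070 = 18.24 m
Minor: ΣK = 9.99; h_m = ΣK·V²/2g = 4.066 m
Total H_L = 18.24 + 4.066 = 22.31 m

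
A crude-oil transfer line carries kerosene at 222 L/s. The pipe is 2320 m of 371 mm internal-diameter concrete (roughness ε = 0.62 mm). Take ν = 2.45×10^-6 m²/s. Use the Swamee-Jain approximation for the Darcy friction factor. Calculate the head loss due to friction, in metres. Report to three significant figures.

h_f ≈ 31.1 m

V = 4Q/(πD²) = 4·0.222/(π·0.371²) = 2.054 m/s
Re = VD/ν = 2.054·0.371/2.45×10^-6 = 3.11×10^5 → turbulent
ε/D = 0.62/371 = 0.00167
Swamee-Jain: f = 0.02315
h_f = f(L/D)V²/(2g) = 0.02315·(2320/0.371)·2.054²/(2·9.81) = 31.11 m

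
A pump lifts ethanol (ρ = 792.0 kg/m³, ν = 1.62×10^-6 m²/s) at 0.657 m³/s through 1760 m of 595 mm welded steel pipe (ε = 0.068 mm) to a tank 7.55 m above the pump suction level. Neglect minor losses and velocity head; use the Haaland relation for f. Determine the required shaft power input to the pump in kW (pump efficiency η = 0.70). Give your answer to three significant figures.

V = 4Q/(πD²) = 2.363 m/s; Re = 8.68×10^5; ε/D = 1.14×10^-4; f = 0.01368
h_f = f(L/D)V²/2g = 11.52 m
Total head H = z + h_f = 7.55 + 11.52 = 19.07 m
P_hyd = ρgQH = 792.0·9.81·0.657·19.07 = 97.33 kW
P_shaft = P_hyd/η = 97.33/0.70 = 139.0 kW

P_shaft ≈ 139 kW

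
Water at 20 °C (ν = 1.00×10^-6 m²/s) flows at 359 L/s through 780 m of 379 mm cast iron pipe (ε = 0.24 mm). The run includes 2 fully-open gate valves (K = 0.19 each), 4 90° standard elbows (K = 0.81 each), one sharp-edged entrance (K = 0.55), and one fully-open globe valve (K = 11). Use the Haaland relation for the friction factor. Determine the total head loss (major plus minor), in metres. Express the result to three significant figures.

V = 4Q/(πD²) = 3.182 m/s; V²/2g = 0.5161 m
Re = 1.21×10^6, ε/D = 6.33×10^-4 → f = 0.01797 (Haaland)
Major: h_f = f(L/D)·V²/2g = 0.01797·2058·0.5161 = 19.08 m
Minor: ΣK = 15.2; h_m = ΣK·V²/2g = 7.830 m
Total H_L = 19.08 + 7.830 = 26.91 m

H_L ≈ 26.9 m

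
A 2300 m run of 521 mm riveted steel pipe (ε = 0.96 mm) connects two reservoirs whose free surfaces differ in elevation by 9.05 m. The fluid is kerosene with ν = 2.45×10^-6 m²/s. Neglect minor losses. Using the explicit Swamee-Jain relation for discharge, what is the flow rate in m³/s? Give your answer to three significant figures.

Swamee-Jain (Type II): Q = -0.965·√(gD⁵h_f/L)·ln[ε/(3.7D) + √(3.17ν²L/(gD³h_f))]
√(gD⁵h_f/L) = √(9.81·0.521⁵·9.05/2300) = 0.03849
ε/(3.7D) = 4.98×10^-4; √(3.17ν²L/(gD³h_f)) = 5.90×10^-5
Q = -0.965·0.03849·ln(5.570×10^-4) = 0.2783 m³/s
Check: V = 1.31 m/s, Re = 2.78×10^5, f = 0.02376, h_f = 9.11 m ≈ 9.05 m ✓

Q ≈ 0.278 m³/s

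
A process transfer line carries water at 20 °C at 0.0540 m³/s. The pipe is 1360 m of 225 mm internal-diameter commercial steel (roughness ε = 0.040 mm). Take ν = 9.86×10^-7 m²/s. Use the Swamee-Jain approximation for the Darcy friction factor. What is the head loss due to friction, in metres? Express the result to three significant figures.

h_f ≈ 9.13 m

V = 4Q/(πD²) = 4·0.0540/(π·0.225²) = 1.358 m/s
Re = VD/ν = 1.358·0.225/9.86×10^-7 = 3.10×10^5 → turbulent
ε/D = 0.040/225 = 1.78×10^-4
Swamee-Jain: f = 0.01607
h_f = f(L/D)V²/(2g) = 0.01607·(1360/0.225)·1.358²/(2·9.81) = 9.130 m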